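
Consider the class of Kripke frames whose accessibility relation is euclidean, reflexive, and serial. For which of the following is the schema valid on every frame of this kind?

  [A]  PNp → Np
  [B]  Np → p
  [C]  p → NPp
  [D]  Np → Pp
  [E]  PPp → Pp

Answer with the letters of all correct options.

A, B, C, D, E

A relation that is euclidean, reflexive, and serial is also symmetric and transitive.
(A) PNp → Np (the dual of axiom 5) characterises the euclidean frames. Every such R is euclidean — valid.
(B) axiom T: valid iff R is reflexive. Every such R is reflexive — valid.
(C) p → NPp is axiom B, which corresponds to symmetry. Every such R is symmetric — valid.
(D) axiom D: valid iff R is serial. Every such R is serial — valid.
(E) PPp → Pp is the dual of axiom 4, which corresponds to transitivity. Every such R is transitive — valid.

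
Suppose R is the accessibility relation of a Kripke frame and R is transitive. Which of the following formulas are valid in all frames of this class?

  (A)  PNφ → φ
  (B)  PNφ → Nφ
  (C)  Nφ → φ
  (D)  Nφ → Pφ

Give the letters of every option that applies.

(A) PNφ → φ is the dual of axiom B; it is valid on a frame exactly when R is symmetric. Such an R need not be symmetric, so not valid.
(B) the dual of axiom 5: valid iff R is euclidean. Such an R need not be euclidean — not valid.
(C) Nφ → φ is axiom T; it is valid on a frame exactly when R is reflexive. Such an R need not be reflexive, so not valid.
(D) Nφ → Pφ is axiom D, which corresponds to seriality. Such an R need not be serial — not valid.

none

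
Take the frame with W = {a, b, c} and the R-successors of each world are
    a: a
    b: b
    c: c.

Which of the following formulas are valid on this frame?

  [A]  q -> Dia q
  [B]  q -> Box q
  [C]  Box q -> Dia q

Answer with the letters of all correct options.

A, B, C

R is reflexive: each world relates to itself.
R is serial: every world has an R-successor.
R is a subset of the identity: every R-edge is a self-loop.
(A) q -> Dia q is the dual of axiom T, which corresponds to reflexivity. R is reflexive — valid.
(B) q -> Box q is valid only on frames where every R-edge is a self-loop. Here R ⊆ identity — valid.
(C) axiom D: valid iff R is serial. R is serial — valid.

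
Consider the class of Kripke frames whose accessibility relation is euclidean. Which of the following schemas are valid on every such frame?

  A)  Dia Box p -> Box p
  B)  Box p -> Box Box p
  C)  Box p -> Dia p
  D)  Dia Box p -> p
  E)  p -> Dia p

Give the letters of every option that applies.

A

(A) Dia Box p -> Box p is the dual of axiom 5; it is valid on a frame exactly when R is euclidean. Every such R is euclidean, so valid.
(B) Box p -> Box Box p (axiom 4) characterises the transitive frames. Such an R need not be transitive — not valid.
(C) Box p -> Dia p is axiom D, which corresponds to seriality. Such an R need not be serial — not valid.
(D) Dia Box p -> p is the dual of axiom B; it is valid on a frame exactly when R is symmetric. Such an R need not be symmetric, so not valid.
(E) p -> Dia p (the dual of axiom T) characterises the reflexive frames. Such an R need not be reflexive — not valid.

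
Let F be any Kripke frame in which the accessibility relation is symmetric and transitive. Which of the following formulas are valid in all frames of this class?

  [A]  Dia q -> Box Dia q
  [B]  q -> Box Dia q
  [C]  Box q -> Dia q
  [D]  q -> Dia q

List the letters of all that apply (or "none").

A symmetric transitive relation is euclidean (uRv and uRw give vRu by symmetry, then vRw by transitivity).
(A) axiom 5: valid iff R is euclidean. Every such R is euclidean — valid.
(B) q -> Box Dia q is axiom B; it is valid on a frame exactly when R is symmetric. Every such R is symmetric, so valid.
(C) Box q -> Dia q is axiom D, which corresponds to seriality. Such an R need not be serial — not valid.
(D) q -> Dia q is the dual of axiom T; it is valid on a frame exactly when R is reflexive. Such an R need not be reflexive, so not valid.

A, B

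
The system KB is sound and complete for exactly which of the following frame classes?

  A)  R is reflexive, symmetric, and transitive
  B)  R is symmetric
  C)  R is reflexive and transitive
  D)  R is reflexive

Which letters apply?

(A) this class determines S5, not KB.
(B) KB is sound and complete for exactly this class.
(C) this class determines S4, not KB.
(D) this class determines T (= KT), not KB.

B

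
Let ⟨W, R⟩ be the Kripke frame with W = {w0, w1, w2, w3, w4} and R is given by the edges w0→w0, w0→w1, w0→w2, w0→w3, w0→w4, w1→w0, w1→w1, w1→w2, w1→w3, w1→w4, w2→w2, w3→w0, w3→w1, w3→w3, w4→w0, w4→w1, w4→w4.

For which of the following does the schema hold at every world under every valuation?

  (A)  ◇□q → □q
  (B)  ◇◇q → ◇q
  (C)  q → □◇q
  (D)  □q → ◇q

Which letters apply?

D

R is not symmetric: w0 R w2 but not w2 R w0.
R is not transitive: w3 R w0 and w0 R w2 but not w3 R w2.
R is not euclidean: w0 R w2 and w0 R w0 but not w2 R w0.
R is serial: every world has an R-successor.
(A) the dual of axiom 5: valid iff R is euclidean. R is not euclidean — not valid.
(B) ◇◇q → ◇q (the dual of axiom 4) characterises the transitive frames. R is not transitive — not valid.
(C) q → □◇q (axiom B) characterises the symmetric frames. R is not symmetric — not valid.
(D) □q → ◇q (axiom D) characterises the serial frames. R is serial — valid.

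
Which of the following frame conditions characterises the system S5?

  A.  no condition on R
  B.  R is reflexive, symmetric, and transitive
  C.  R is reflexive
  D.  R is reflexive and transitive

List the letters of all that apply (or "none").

B

(A) this class determines K, not S5.
(B) S5 is sound and complete for exactly this class.
(C) this class determines T (= KT), not S5.
(D) this class determines S4, not S5.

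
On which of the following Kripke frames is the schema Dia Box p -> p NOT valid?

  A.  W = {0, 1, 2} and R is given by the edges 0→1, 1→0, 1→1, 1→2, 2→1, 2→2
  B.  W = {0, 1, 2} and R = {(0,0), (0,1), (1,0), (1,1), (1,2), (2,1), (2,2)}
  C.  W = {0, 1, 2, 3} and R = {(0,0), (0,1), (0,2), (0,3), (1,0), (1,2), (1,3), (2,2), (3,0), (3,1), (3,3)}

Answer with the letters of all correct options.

The schema Dia Box p -> p is the dual of axiom B; it is valid on a frame iff R is symmetric.
(A) R is symmetric (every R-edge is matched by its reverse), so the schema is valid here.
(B) R is symmetric (every R-edge is matched by its reverse), so the schema is valid here.
(C) R is not symmetric (0 R 2 but not 2 R 0), so the schema fails here.

C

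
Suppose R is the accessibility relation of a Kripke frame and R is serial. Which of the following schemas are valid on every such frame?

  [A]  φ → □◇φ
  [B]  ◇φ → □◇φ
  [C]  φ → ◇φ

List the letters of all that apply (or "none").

none

(A) φ → □◇φ is axiom B; it is valid on a frame exactly when R is symmetric. Such an R need not be symmetric, so not valid.
(B) ◇φ → □◇φ is axiom 5, which corresponds to the euclidean property. Such an R need not be euclidean — not valid.
(C) φ → ◇φ is the dual of axiom T, which corresponds to reflexivity. Such an R need not be reflexive — not valid.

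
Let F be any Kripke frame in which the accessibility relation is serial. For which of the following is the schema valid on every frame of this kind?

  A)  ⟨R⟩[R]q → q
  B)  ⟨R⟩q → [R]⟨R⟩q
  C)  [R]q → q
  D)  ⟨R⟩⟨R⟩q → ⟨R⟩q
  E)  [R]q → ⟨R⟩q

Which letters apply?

(A) ⟨R⟩[R]q → q (the dual of axiom B) characterises the symmetric frames. Such an R need not be symmetric — not valid.
(B) ⟨R⟩q → [R]⟨R⟩q is axiom 5; it is valid on a frame exactly when R is euclidean. Such an R need not be euclidean, so not valid.
(C) [R]q → q is axiom T, which corresponds to reflexivity. Such an R need not be reflexive — not valid.
(D) the dual of axiom 4: valid iff R is transitive. Such an R need not be transitive — not valid.
(E) axiom D: valid iff R is serial. Every such R is serial — valid.

E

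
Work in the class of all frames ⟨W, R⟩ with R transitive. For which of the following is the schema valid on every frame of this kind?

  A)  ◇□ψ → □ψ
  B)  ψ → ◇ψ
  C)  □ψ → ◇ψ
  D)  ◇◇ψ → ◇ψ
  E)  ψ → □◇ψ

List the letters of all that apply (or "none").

(A) ◇□ψ → □ψ is the dual of axiom 5; it is valid on a frame exactly when R is euclidean. Such an R need not be euclidean, so not valid.
(B) ψ → ◇ψ is the dual of axiom T, which corresponds to reflexivity. Such an R need not be reflexive — not valid.
(C) □ψ → ◇ψ (axiom D) characterises the serial frames. Such an R need not be serial — not valid.
(D) ◇◇ψ → ◇ψ (the dual of axiom 4) characterises the transitive frames. Every such R is transitive — valid.
(E) axiom B: valid iff R is symmetric. Such an R need not be symmetric — not valid.

D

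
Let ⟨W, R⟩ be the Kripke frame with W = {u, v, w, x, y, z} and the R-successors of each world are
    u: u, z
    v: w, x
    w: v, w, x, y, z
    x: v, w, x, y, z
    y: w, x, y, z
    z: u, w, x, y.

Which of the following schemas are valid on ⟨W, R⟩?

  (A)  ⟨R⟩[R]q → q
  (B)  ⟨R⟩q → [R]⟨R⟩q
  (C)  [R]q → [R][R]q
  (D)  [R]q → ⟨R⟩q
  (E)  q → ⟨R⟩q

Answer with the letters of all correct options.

A, D

R is not reflexive: not v R v.
R is symmetric: every R-edge is matched by its reverse.
R is not transitive: u R z and z R w but not u R w.
R is not euclidean: w R v and w R y but not v R y.
R is serial: every world has an R-successor.
(A) ⟨R⟩[R]q → q is the dual of axiom B, which corresponds to symmetry. R is symmetric — valid.
(B) ⟨R⟩q → [R]⟨R⟩q is axiom 5; it is valid on a frame exactly when R is euclidean. R is not euclidean, so not valid.
(C) [R]q → [R][R]q (axiom 4) characterises the transitive frames. R is not transitive — not valid.
(D) [R]q → ⟨R⟩q is axiom D; it is valid on a frame exactly when R is serial. R is serial, so valid.
(E) q → ⟨R⟩q is the dual of axiom T; it is valid on a frame exactly when R is reflexive. R is not reflexive, so not valid.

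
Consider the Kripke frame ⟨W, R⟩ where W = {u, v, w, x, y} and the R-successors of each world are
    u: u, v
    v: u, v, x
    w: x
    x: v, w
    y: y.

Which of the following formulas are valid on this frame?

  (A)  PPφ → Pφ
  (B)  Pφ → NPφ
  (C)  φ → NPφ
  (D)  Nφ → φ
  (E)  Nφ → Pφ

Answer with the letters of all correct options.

R is not reflexive: not w R w.
R is symmetric: every R-edge is matched by its reverse.
R is not transitive: u R v and v R x but not u R x.
R is not euclidean: v R u and v R x but not u R x.
R is serial: every world has an R-successor.
(A) PPφ → Pφ (the dual of axiom 4) characterises the transitive frames. R is not transitive — not valid.
(B) Pφ → NPφ is axiom 5; it is valid on a frame exactly when R is euclidean. R is not euclidean, so not valid.
(C) φ → NPφ (axiom B) characterises the symmetric frames. R is symmetric — valid.
(D) Nφ → φ is axiom T, which corresponds to reflexivity. R is not reflexive — not valid.
(E) Nφ → Pφ is axiom D; it is valid on a frame exactly when R is serial. R is serial, so valid.

C, E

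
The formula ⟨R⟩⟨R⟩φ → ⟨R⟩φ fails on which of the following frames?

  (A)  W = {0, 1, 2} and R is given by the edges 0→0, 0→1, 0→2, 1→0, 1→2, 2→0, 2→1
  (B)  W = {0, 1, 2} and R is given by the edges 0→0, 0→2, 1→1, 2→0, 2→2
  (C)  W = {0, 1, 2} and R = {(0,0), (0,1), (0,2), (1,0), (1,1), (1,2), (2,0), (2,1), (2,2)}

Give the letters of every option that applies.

A

The schema ⟨R⟩⟨R⟩φ → ⟨R⟩φ is the dual of axiom 4; it is valid on a frame iff R is transitive.
(A) R is not transitive (1 R 0 and 0 R 1 but not 1 R 1), so the schema fails here.
(B) R is transitive (R is closed under composition), so the schema is valid here.
(C) R is transitive (R is closed under composition), so the schema is valid here.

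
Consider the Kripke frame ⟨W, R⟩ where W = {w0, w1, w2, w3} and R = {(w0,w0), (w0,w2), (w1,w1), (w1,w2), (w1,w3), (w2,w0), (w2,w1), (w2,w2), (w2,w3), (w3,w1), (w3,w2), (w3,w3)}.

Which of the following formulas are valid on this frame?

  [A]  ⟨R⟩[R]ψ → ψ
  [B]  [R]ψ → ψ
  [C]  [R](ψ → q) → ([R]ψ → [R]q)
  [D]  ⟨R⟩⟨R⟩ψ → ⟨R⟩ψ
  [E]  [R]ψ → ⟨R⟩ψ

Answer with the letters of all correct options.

R is reflexive: each world relates to itself.
R is symmetric: every R-edge is matched by its reverse.
R is not transitive: w0 R w2 and w2 R w1 but not w0 R w1.
R is serial: every world has an R-successor.
(A) ⟨R⟩[R]ψ → ψ is the dual of axiom B, which corresponds to symmetry. R is symmetric — valid.
(B) axiom T: valid iff R is reflexive. R is reflexive — valid.
(C) [R](ψ → q) → ([R]ψ → [R]q) is axiom K, valid on every Kripke frame — valid.
(D) ⟨R⟩⟨R⟩ψ → ⟨R⟩ψ (the dual of axiom 4) characterises the transitive frames. R is not transitive — not valid.
(E) axiom D: valid iff R is serial. R is serial — valid.

A, B, C, E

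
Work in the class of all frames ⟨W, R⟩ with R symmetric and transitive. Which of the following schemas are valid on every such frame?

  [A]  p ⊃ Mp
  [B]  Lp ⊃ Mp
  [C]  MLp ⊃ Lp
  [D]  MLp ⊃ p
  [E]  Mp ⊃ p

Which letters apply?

C, D

A symmetric transitive relation is euclidean (uRv and uRw give vRu by symmetry, then vRw by transitivity).
(A) p ⊃ Mp is the dual of axiom T, which corresponds to reflexivity. Such an R need not be reflexive — not valid.
(B) Lp ⊃ Mp (axiom D) characterises the serial frames. Such an R need not be serial — not valid.
(C) MLp ⊃ Lp is the dual of axiom 5; it is valid on a frame exactly when R is euclidean. Every such R is euclidean, so valid.
(D) the dual of axiom B: valid iff R is symmetric. Every such R is symmetric — valid.
(E) Mp ⊃ p is valid only on frames where every R-edge is a self-loop. Such an R need not be a subset of the identity — not valid.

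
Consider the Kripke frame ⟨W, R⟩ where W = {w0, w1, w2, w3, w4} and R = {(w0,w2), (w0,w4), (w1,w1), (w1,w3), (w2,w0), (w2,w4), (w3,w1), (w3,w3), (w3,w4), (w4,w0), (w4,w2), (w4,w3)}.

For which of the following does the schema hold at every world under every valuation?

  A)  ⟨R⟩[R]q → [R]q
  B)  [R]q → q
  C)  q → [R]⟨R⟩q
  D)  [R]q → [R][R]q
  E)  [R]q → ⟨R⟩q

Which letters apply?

R is not reflexive: not w0 R w0.
R is symmetric: every R-edge is matched by its reverse.
R is not transitive: w0 R w2 and w2 R w0 but not w0 R w0.
R is not euclidean: w3 R w1 and w3 R w4 but not w1 R w4.
R is serial: every world has an R-successor.
(A) the dual of axiom 5: valid iff R is euclidean. R is not euclidean — not valid.
(B) [R]q → q is axiom T; it is valid on a frame exactly when R is reflexive. R is not reflexive, so not valid.
(C) axiom B: valid iff R is symmetric. R is symmetric — valid.
(D) [R]q → [R][R]q (axiom 4) characterises the transitive frames. R is not transitive — not valid.
(E) [R]q → ⟨R⟩q is axiom D, which corresponds to seriality. R is serial — valid.

C, E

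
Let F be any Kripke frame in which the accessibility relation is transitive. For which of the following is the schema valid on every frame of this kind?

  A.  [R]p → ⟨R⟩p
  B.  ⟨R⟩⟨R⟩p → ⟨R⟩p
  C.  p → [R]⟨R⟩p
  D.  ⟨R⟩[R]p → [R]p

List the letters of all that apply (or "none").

(A) axiom D: valid iff R is serial. Such an R need not be serial — not valid.
(B) ⟨R⟩⟨R⟩p → ⟨R⟩p (the dual of axiom 4) characterises the transitive frames. Every such R is transitive — valid.
(C) p → [R]⟨R⟩p (axiom B) characterises the symmetric frames. Such an R need not be symmetric — not valid.
(D) ⟨R⟩[R]p → [R]p is the dual of axiom 5, which corresponds to the euclidean property. Such an R need not be euclidean — not valid.

B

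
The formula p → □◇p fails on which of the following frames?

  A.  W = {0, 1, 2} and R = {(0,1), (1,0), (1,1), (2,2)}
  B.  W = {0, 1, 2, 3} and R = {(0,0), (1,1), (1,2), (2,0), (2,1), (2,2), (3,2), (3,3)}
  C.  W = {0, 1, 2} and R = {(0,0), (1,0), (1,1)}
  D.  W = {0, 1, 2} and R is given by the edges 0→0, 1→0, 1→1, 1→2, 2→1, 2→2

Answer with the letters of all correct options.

B, C, D

The schema p → □◇p is axiom B; it is valid on a frame iff R is symmetric.
(A) R is symmetric (every R-edge is matched by its reverse), so the schema is valid here.
(B) R is not symmetric (2 R 0 but not 0 R 2), so the schema fails here.
(C) R is not symmetric (1 R 0 but not 0 R 1), so the schema fails here.
(D) R is not symmetric (1 R 0 but not 0 R 1), so the schema fails here.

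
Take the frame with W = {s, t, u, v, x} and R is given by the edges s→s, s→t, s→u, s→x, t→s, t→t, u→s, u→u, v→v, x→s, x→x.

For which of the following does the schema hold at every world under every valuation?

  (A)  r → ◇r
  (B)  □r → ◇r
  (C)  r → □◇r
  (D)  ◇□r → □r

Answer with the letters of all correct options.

R is reflexive: each world relates to itself.
R is symmetric: every R-edge is matched by its reverse.
R is not euclidean: s R t and s R u but not t R u.
R is serial: every world has an R-successor.
(A) r → ◇r (the dual of axiom T) characterises the reflexive frames. R is reflexive — valid.
(B) □r → ◇r is axiom D; it is valid on a frame exactly when R is serial. R is serial, so valid.
(C) r → □◇r (axiom B) characterises the symmetric frames. R is symmetric — valid.
(D) the dual of axiom 5: valid iff R is euclidean. R is not euclidean — not valid.

A, B, C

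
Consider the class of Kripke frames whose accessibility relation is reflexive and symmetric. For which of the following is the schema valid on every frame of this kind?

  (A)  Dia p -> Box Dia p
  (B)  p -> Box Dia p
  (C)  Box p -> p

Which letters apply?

B, C

Reflexive relations are serial.
(A) Dia p -> Box Dia p (axiom 5) characterises the euclidean frames. Such an R need not be euclidean — not valid.
(B) axiom B: valid iff R is symmetric. Every such R is symmetric — valid.
(C) Box p -> p is axiom T, which corresponds to reflexivity. Every such R is reflexive — valid.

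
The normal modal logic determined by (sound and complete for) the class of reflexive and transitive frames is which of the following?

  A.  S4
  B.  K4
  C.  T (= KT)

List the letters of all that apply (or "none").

A

(A) S4 is determined by exactly this class.
(B) K4 is determined by the class of transitive frames.
(C) T (= KT) is determined by the class of reflexive frames.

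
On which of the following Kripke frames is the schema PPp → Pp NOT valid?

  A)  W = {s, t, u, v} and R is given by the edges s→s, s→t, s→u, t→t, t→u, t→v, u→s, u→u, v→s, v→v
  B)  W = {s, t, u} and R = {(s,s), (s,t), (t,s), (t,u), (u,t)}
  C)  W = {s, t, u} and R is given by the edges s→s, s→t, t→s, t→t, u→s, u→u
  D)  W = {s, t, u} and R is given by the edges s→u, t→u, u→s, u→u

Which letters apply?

The schema PPp → Pp is the dual of axiom 4; it is valid on a frame iff R is transitive.
(A) R is not transitive (s R t and t R v but not s R v), so the schema fails here.
(B) R is not transitive (s R t and t R u but not s R u), so the schema fails here.
(C) R is not transitive (u R s and s R t but not u R t), so the schema fails here.
(D) R is not transitive (s R u and u R s but not s R s), so the schema fails here.

A, B, C, D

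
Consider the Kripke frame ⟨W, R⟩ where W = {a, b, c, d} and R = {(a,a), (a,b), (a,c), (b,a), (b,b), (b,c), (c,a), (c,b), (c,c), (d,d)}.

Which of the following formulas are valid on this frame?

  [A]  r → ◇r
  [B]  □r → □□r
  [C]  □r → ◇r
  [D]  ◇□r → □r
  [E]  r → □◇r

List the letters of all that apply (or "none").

A, B, C, D, E

R is reflexive: each world relates to itself.
R is symmetric: every R-edge is matched by its reverse.
R is transitive: R is closed under composition.
R is euclidean: any two R-successors of the same world are R-related.
R is serial: every world has an R-successor.
(A) r → ◇r (the dual of axiom T) characterises the reflexive frames. R is reflexive — valid.
(B) axiom 4: valid iff R is transitive. R is transitive — valid.
(C) □r → ◇r is axiom D; it is valid on a frame exactly when R is serial. R is serial, so valid.
(D) the dual of axiom 5: valid iff R is euclidean. R is euclidean — valid.
(E) r → □◇r is axiom B, which corresponds to symmetry. R is symmetric — valid.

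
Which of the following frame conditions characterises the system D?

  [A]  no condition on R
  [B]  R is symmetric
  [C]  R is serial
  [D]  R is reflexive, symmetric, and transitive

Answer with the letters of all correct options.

(A) this class determines K, not D.
(B) this class determines KB, not D.
(C) D is sound and complete for exactly this class.
(D) this class determines S5, not D.

C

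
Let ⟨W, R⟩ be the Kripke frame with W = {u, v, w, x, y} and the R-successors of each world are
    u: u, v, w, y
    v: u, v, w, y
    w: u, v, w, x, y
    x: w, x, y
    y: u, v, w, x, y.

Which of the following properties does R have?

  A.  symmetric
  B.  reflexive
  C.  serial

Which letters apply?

A, B, C

(A) symmetric: every R-edge is matched by its reverse.
(B) reflexive: each world relates to itself.
(C) serial: every world has an R-successor.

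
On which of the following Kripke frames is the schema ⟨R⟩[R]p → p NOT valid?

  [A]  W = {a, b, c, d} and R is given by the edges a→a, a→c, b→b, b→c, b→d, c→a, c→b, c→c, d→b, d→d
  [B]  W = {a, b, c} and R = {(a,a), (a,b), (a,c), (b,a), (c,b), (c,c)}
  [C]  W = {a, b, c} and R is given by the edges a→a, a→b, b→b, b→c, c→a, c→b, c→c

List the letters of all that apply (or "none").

The schema ⟨R⟩[R]p → p is the dual of axiom B; it is valid on a frame iff R is symmetric.
(A) R is symmetric (every R-edge is matched by its reverse), so the schema is valid here.
(B) R is not symmetric (a R c but not c R a), so the schema fails here.
(C) R is not symmetric (a R b but not b R a), so the schema fails here.

B, C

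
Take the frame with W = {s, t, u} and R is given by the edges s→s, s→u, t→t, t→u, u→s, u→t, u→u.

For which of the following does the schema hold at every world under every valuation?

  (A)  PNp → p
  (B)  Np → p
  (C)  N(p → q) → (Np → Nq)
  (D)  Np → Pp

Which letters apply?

R is reflexive: each world relates to itself.
R is symmetric: every R-edge is matched by its reverse.
R is serial: every world has an R-successor.
(A) the dual of axiom B: valid iff R is symmetric. R is symmetric — valid.
(B) Np → p is axiom T, which corresponds to reflexivity. R is reflexive — valid.
(C) this is just K, valid on every normal frame.
(D) Np → Pp is axiom D; it is valid on a frame exactly when R is serial. R is serial, so valid.

A, B, C, D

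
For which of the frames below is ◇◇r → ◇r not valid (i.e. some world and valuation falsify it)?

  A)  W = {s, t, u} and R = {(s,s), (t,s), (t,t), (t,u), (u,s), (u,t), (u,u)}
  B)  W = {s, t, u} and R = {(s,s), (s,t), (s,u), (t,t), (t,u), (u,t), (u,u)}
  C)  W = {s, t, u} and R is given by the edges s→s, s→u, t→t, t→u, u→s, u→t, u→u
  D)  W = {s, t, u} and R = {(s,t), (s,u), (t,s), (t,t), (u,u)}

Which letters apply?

The schema ◇◇r → ◇r is the dual of axiom 4; it is valid on a frame iff R is transitive.
(A) R is transitive (R is closed under composition), so the schema is valid here.
(B) R is transitive (R is closed under composition), so the schema is valid here.
(C) R is not transitive (s R u and u R t but not s R t), so the schema fails here.
(D) R is not transitive (s R t and t R s but not s R s), so the schema fails here.

C, D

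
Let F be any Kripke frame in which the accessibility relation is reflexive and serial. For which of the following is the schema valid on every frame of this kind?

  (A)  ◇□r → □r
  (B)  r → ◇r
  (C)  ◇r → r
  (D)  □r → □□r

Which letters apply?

B

(A) ◇□r → □r is the dual of axiom 5; it is valid on a frame exactly when R is euclidean. Such an R need not be euclidean, so not valid.
(B) r → ◇r (the dual of axiom T) characterises the reflexive frames. Every such R is reflexive — valid.
(C) ◇r → r is the converse of T; it holds exactly when R ⊆ identity. Such an R need not be a subset of the identity — not valid.
(D) □r → □□r is axiom 4; it is valid on a frame exactly when R is transitive. Such an R need not be transitive, so not valid.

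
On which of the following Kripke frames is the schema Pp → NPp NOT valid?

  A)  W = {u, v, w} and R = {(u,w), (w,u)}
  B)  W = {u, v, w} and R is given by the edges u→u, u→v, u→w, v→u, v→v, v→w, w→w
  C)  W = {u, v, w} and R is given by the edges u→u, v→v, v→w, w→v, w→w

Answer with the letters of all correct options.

A, B

The schema Pp → NPp is axiom 5; it is valid on a frame iff R is euclidean.
(A) R is not euclidean (u R w and u R w but not w R w), so the schema fails here.
(B) R is not euclidean (u R w and u R u but not w R u), so the schema fails here.
(C) R is euclidean (any two R-successors of the same world are R-related), so the schema is valid here.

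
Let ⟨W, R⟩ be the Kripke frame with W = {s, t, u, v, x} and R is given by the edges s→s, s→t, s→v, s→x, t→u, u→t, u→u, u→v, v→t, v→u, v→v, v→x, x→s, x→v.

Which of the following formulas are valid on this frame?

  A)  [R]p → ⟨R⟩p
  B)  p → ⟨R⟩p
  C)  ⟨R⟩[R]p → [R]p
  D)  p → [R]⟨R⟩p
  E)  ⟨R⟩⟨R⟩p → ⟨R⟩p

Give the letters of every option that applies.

R is not reflexive: not t R t.
R is not symmetric: s R t but not t R s.
R is not transitive: s R t and t R u but not s R u.
R is not euclidean: s R t and s R s but not t R s.
R is serial: every world has an R-successor.
(A) [R]p → ⟨R⟩p is axiom D, which corresponds to seriality. R is serial — valid.
(B) p → ⟨R⟩p (the dual of axiom T) characterises the reflexive frames. R is not reflexive — not valid.
(C) the dual of axiom 5: valid iff R is euclidean. R is not euclidean — not valid.
(D) axiom B: valid iff R is symmetric. R is not symmetric — not valid.
(E) the dual of axiom 4: valid iff R is transitive. R is not transitive — not valid.

A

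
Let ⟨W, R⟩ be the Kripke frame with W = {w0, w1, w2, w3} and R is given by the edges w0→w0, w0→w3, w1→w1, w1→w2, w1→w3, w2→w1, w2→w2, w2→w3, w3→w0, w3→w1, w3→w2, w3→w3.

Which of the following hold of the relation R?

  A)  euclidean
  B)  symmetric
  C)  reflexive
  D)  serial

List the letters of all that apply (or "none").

B, C, D

(A) not euclidean: w3 R w0 and w3 R w1 but not w0 R w1.
(B) symmetric: every R-edge is matched by its reverse.
(C) reflexive: each world relates to itself.
(D) serial: every world has an R-successor.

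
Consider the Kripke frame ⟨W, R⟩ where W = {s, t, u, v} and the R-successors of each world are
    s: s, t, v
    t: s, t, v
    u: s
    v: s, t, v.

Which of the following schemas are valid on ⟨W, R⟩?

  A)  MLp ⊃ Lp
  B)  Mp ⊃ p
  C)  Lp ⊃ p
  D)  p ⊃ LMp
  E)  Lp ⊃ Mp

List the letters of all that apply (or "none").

R is not reflexive: not u R u.
R is not symmetric: u R s but not s R u.
R is euclidean: any two R-successors of the same world are R-related.
R is serial: every world has an R-successor.
R is not a subset of the identity: s R t with s ≠ t.
(A) the dual of axiom 5: valid iff R is euclidean. R is euclidean — valid.
(B) Mp ⊃ p is the converse of T; it holds exactly when R ⊆ identity. Here R ⊄ identity — not valid.
(C) Lp ⊃ p is axiom T, which corresponds to reflexivity. R is not reflexive — not valid.
(D) p ⊃ LMp (axiom B) characterises the symmetric frames. R is not symmetric — not valid.
(E) Lp ⊃ Mp is axiom D; it is valid on a frame exactly when R is serial. R is serial, so valid.

A, E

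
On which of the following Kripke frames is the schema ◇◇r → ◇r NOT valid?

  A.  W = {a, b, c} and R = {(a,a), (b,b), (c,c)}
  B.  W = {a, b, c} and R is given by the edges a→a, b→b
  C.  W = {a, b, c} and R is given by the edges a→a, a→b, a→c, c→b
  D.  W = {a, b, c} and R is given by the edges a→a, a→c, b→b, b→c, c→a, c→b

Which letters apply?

The schema ◇◇r → ◇r is the dual of axiom 4; it is valid on a frame iff R is transitive.
(A) R is transitive (R is closed under composition), so the schema is valid here.
(B) R is transitive (R is closed under composition), so the schema is valid here.
(C) R is transitive (R is closed under composition), so the schema is valid here.
(D) R is not transitive (a R c and c R b but not a R b), so the schema fails here.

D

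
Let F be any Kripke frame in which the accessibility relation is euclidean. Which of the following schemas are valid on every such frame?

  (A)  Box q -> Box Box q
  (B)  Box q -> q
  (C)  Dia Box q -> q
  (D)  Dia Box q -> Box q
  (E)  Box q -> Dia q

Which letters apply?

D

(A) Box q -> Box Box q (axiom 4) characterises the transitive frames. Such an R need not be transitive — not valid.
(B) axiom T: valid iff R is reflexive. Such an R need not be reflexive — not valid.
(C) Dia Box q -> q (the dual of axiom B) characterises the symmetric frames. Such an R need not be symmetric — not valid.
(D) Dia Box q -> Box q is the dual of axiom 5, which corresponds to the euclidean property. Every such R is euclidean — valid.
(E) Box q -> Dia q (axiom D) characterises the serial frames. Such an R need not be serial — not valid.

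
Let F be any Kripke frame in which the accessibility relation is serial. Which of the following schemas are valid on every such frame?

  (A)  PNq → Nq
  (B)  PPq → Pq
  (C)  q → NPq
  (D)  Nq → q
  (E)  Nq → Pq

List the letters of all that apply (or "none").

(A) the dual of axiom 5: valid iff R is euclidean. Such an R need not be euclidean — not valid.
(B) the dual of axiom 4: valid iff R is transitive. Such an R need not be transitive — not valid.
(C) q → NPq is axiom B, which corresponds to symmetry. Such an R need not be symmetric — not valid.
(D) axiom T: valid iff R is reflexive. Such an R need not be reflexive — not valid.
(E) Nq → Pq is axiom D, which corresponds to seriality. Every such R is serial — valid.

E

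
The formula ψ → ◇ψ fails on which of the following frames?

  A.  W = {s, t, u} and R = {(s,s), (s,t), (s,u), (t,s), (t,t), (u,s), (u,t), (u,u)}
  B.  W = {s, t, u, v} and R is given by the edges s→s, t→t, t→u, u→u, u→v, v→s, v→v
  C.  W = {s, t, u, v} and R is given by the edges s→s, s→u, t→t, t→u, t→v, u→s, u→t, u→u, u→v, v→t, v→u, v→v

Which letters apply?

The schema ψ → ◇ψ is the dual of axiom T; it is valid on a frame iff R is reflexive.
(A) R is reflexive (each world relates to itself), so the schema is valid here.
(B) R is reflexive (each world relates to itself), so the schema is valid here.
(C) R is reflexive (each world relates to itself), so the schema is valid here.

none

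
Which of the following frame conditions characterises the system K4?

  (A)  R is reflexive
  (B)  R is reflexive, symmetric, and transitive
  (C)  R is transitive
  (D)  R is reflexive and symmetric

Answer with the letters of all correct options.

C

(A) this class determines T (= KT), not K4.
(B) this class determines S5, not K4.
(C) K4 is sound and complete for exactly this class.
(D) this class determines B (= KTB), not K4.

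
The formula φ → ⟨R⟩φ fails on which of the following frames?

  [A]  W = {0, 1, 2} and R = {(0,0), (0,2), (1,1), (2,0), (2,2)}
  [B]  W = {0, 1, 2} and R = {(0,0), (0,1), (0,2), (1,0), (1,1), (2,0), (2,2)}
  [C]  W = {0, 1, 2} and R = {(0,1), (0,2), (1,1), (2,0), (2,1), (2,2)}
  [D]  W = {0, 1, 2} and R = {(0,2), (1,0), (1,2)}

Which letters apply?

C, D

The schema φ → ⟨R⟩φ is the dual of axiom T; it is valid on a frame iff R is reflexive.
(A) R is reflexive (each world relates to itself), so the schema is valid here.
(B) R is reflexive (each world relates to itself), so the schema is valid here.
(C) R is not reflexive (not 0 R 0), so the schema fails here.
(D) R is not reflexive (not 0 R 0), so the schema fails here.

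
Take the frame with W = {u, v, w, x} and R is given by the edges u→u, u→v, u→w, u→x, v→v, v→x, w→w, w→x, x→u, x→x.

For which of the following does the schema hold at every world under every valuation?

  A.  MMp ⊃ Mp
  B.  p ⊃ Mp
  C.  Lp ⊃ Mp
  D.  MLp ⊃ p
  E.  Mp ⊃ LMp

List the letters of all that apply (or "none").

B, C

R is reflexive: each world relates to itself.
R is not symmetric: u R v but not v R u.
R is not transitive: v R x and x R u but not v R u.
R is not euclidean: u R v and u R u but not v R u.
R is serial: every world has an R-successor.
(A) MMp ⊃ Mp (the dual of axiom 4) characterises the transitive frames. R is not transitive — not valid.
(B) p ⊃ Mp is the dual of axiom T, which corresponds to reflexivity. R is reflexive — valid.
(C) Lp ⊃ Mp (axiom D) characterises the serial frames. R is serial — valid.
(D) MLp ⊃ p is the dual of axiom B; it is valid on a frame exactly when R is symmetric. R is not symmetric, so not valid.
(E) Mp ⊃ LMp is axiom 5, which corresponds to the euclidean property. R is not euclidean — not valid.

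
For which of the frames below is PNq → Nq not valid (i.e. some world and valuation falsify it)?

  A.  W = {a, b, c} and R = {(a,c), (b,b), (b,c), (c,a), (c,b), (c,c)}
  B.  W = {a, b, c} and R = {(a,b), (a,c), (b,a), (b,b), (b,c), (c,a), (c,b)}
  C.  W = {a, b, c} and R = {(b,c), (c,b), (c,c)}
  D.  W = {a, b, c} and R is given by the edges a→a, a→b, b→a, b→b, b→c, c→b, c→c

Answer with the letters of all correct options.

A, B, C, D

The schema PNq → Nq is the dual of axiom 5; it is valid on a frame iff R is euclidean.
(A) R is not euclidean (c R a and c R b but not a R b), so the schema fails here.
(B) R is not euclidean (a R c and a R c but not c R c), so the schema fails here.
(C) R is not euclidean (c R b and c R b but not b R b), so the schema fails here.
(D) R is not euclidean (b R a and b R c but not a R c), so the schema fails here.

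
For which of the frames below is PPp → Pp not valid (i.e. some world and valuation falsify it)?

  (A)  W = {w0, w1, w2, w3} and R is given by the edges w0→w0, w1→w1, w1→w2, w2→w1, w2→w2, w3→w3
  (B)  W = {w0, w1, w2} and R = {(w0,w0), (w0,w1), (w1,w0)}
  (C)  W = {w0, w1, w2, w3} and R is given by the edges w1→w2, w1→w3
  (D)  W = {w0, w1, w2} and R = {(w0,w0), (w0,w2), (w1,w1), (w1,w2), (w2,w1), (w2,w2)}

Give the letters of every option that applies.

B, D

The schema PPp → Pp is the dual of axiom 4; it is valid on a frame iff R is transitive.
(A) R is transitive (R is closed under composition), so the schema is valid here.
(B) R is not transitive (w1 R w0 and w0 R w1 but not w1 R w1), so the schema fails here.
(C) R is transitive (R is closed under composition), so the schema is valid here.
(D) R is not transitive (w0 R w2 and w2 R w1 but not w0 R w1), so the schema fails here.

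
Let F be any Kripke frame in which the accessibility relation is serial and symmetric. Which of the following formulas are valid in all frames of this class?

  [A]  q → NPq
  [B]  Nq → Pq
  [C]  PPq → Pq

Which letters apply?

A, B

(A) q → NPq is axiom B; it is valid on a frame exactly when R is symmetric. Every such R is symmetric, so valid.
(B) Nq → Pq (axiom D) characterises the serial frames. Every such R is serial — valid.
(C) the dual of axiom 4: valid iff R is transitive. Such an R need not be transitive — not valid.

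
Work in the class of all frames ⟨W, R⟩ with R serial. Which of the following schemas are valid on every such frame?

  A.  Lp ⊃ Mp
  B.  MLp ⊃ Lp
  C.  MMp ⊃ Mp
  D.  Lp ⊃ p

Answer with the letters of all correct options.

A

(A) Lp ⊃ Mp is axiom D, which corresponds to seriality. Every such R is serial — valid.
(B) the dual of axiom 5: valid iff R is euclidean. Such an R need not be euclidean — not valid.
(C) the dual of axiom 4: valid iff R is transitive. Such an R need not be transitive — not valid.
(D) Lp ⊃ p is axiom T, which corresponds to reflexivity. Such an R need not be reflexive — not valid.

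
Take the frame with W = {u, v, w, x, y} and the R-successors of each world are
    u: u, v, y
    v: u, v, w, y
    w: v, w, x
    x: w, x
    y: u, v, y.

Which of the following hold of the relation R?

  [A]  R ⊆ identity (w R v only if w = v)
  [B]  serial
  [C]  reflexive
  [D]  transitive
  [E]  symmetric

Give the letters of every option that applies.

B, C, E

(A) not ⊆ identity: u R v with u ≠ v.
(B) serial: every world has an R-successor.
(C) reflexive: each world relates to itself.
(D) not transitive: u R v and v R w but not u R w.
(E) symmetric: every R-edge is matched by its reverse.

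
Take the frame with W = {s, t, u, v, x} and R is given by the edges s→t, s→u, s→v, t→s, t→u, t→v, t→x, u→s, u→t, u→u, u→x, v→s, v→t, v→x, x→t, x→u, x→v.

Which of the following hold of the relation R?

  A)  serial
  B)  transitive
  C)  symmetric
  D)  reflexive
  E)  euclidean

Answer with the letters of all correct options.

A, C

(A) serial: every world has an R-successor.
(B) not transitive: s R t and t R s but not s R s.
(C) symmetric: every R-edge is matched by its reverse.
(D) not reflexive: not s R s.
(E) not euclidean: s R u and s R v but not u R v.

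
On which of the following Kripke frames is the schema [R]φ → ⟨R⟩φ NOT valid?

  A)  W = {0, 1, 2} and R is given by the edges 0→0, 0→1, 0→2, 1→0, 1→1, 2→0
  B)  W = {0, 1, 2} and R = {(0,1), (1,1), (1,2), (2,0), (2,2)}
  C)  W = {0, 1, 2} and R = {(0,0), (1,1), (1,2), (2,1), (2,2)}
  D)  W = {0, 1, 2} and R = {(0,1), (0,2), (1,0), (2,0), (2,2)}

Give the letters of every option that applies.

none

The schema [R]φ → ⟨R⟩φ is axiom D; it is valid on a frame iff R is serial.
(A) R is serial (every world has an R-successor), so the schema is valid here.
(B) R is serial (every world has an R-successor), so the schema is valid here.
(C) R is serial (every world has an R-successor), so the schema is valid here.
(D) R is serial (every world has an R-successor), so the schema is valid here.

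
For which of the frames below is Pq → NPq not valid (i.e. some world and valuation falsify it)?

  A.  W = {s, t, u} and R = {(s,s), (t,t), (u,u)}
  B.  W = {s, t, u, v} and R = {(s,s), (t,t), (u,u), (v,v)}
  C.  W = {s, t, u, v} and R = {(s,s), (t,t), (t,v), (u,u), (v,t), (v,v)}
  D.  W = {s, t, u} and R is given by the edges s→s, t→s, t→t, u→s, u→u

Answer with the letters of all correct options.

The schema Pq → NPq is axiom 5; it is valid on a frame iff R is euclidean.
(A) R is euclidean (any two R-successors of the same world are R-related), so the schema is valid here.
(B) R is euclidean (any two R-successors of the same world are R-related), so the schema is valid here.
(C) R is euclidean (any two R-successors of the same world are R-related), so the schema is valid here.
(D) R is not euclidean (t R s and t R t but not s R t), so the schema fails here.

D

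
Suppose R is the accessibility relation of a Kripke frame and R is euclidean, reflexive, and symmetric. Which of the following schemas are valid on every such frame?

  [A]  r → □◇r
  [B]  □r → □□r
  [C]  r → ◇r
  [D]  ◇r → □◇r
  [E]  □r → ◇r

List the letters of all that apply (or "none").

A relation that is euclidean, reflexive, and symmetric is also serial and transitive.
(A) r → □◇r is axiom B, which corresponds to symmetry. Every such R is symmetric — valid.
(B) □r → □□r is axiom 4; it is valid on a frame exactly when R is transitive. Every such R is transitive, so valid.
(C) r → ◇r (the dual of axiom T) characterises the reflexive frames. Every such R is reflexive — valid.
(D) ◇r → □◇r is axiom 5, which corresponds to the euclidean property. Every such R is euclidean — valid.
(E) □r → ◇r is axiom D; it is valid on a frame exactly when R is serial. Every such R is serial, so valid.

A, B, C, D, E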